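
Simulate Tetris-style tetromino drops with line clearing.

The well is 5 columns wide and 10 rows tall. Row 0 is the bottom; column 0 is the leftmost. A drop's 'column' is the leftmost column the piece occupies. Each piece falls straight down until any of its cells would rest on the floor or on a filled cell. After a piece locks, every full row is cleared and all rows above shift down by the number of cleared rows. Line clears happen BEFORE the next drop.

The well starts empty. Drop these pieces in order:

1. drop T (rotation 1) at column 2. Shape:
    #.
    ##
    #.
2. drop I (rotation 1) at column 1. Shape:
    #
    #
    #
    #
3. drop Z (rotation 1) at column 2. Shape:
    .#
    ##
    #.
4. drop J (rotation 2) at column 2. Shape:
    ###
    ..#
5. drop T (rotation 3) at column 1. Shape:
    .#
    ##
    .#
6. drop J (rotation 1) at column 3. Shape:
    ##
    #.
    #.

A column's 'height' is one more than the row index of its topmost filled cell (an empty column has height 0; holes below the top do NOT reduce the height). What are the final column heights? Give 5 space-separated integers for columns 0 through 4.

Drop 1: T rot1 at col 2 lands with bottom-row=0; cleared 0 line(s) (total 0); column heights now [0 0 3 2 0], max=3
Drop 2: I rot1 at col 1 lands with bottom-row=0; cleared 0 line(s) (total 0); column heights now [0 4 3 2 0], max=4
Drop 3: Z rot1 at col 2 lands with bottom-row=3; cleared 0 line(s) (total 0); column heights now [0 4 5 6 0], max=6
Drop 4: J rot2 at col 2 lands with bottom-row=5; cleared 0 line(s) (total 0); column heights now [0 4 7 7 7], max=7
Drop 5: T rot3 at col 1 lands with bottom-row=7; cleared 0 line(s) (total 0); column heights now [0 9 10 7 7], max=10
Drop 6: J rot1 at col 3 lands with bottom-row=7; cleared 0 line(s) (total 0); column heights now [0 9 10 10 10], max=10

Answer: 0 9 10 10 10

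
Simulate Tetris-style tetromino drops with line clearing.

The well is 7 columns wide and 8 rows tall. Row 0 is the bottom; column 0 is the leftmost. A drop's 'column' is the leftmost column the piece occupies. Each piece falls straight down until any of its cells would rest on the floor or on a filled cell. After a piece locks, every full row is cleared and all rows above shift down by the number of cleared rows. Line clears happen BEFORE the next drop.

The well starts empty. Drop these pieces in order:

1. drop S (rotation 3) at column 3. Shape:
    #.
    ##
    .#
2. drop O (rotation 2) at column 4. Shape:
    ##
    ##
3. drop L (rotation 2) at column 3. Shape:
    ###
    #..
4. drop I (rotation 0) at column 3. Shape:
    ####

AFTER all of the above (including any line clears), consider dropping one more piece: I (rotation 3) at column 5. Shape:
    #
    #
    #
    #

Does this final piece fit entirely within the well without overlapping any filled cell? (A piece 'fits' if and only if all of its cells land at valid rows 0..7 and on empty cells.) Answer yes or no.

Answer: no

Derivation:
Drop 1: S rot3 at col 3 lands with bottom-row=0; cleared 0 line(s) (total 0); column heights now [0 0 0 3 2 0 0], max=3
Drop 2: O rot2 at col 4 lands with bottom-row=2; cleared 0 line(s) (total 0); column heights now [0 0 0 3 4 4 0], max=4
Drop 3: L rot2 at col 3 lands with bottom-row=3; cleared 0 line(s) (total 0); column heights now [0 0 0 5 5 5 0], max=5
Drop 4: I rot0 at col 3 lands with bottom-row=5; cleared 0 line(s) (total 0); column heights now [0 0 0 6 6 6 6], max=6
Test piece I rot3 at col 5 (width 1): heights before test = [0 0 0 6 6 6 6]; fits = False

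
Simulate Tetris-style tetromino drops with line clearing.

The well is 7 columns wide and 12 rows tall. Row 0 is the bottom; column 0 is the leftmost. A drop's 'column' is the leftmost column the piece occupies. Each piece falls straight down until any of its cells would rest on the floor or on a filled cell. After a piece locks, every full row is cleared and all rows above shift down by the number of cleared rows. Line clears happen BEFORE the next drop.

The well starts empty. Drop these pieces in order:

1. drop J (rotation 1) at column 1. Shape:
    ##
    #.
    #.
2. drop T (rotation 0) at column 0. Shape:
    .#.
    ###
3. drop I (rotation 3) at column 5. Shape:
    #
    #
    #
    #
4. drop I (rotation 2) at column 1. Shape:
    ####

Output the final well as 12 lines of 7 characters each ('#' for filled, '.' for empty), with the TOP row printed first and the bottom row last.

Drop 1: J rot1 at col 1 lands with bottom-row=0; cleared 0 line(s) (total 0); column heights now [0 3 3 0 0 0 0], max=3
Drop 2: T rot0 at col 0 lands with bottom-row=3; cleared 0 line(s) (total 0); column heights now [4 5 4 0 0 0 0], max=5
Drop 3: I rot3 at col 5 lands with bottom-row=0; cleared 0 line(s) (total 0); column heights now [4 5 4 0 0 4 0], max=5
Drop 4: I rot2 at col 1 lands with bottom-row=5; cleared 0 line(s) (total 0); column heights now [4 6 6 6 6 4 0], max=6

Answer: .......
.......
.......
.......
.......
.......
.####..
.#.....
###..#.
.##..#.
.#...#.
.#...#.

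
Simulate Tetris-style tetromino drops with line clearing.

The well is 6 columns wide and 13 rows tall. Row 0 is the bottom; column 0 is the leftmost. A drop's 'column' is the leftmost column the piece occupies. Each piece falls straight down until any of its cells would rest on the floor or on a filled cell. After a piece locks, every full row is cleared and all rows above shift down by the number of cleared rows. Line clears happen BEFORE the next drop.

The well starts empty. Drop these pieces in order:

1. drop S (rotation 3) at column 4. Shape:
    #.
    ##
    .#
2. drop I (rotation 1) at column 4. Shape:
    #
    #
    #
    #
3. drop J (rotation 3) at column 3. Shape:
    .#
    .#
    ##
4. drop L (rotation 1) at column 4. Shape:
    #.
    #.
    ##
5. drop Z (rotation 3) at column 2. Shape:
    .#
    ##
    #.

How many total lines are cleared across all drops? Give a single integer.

Answer: 0

Derivation:
Drop 1: S rot3 at col 4 lands with bottom-row=0; cleared 0 line(s) (total 0); column heights now [0 0 0 0 3 2], max=3
Drop 2: I rot1 at col 4 lands with bottom-row=3; cleared 0 line(s) (total 0); column heights now [0 0 0 0 7 2], max=7
Drop 3: J rot3 at col 3 lands with bottom-row=7; cleared 0 line(s) (total 0); column heights now [0 0 0 8 10 2], max=10
Drop 4: L rot1 at col 4 lands with bottom-row=10; cleared 0 line(s) (total 0); column heights now [0 0 0 8 13 11], max=13
Drop 5: Z rot3 at col 2 lands with bottom-row=7; cleared 0 line(s) (total 0); column heights now [0 0 9 10 13 11], max=13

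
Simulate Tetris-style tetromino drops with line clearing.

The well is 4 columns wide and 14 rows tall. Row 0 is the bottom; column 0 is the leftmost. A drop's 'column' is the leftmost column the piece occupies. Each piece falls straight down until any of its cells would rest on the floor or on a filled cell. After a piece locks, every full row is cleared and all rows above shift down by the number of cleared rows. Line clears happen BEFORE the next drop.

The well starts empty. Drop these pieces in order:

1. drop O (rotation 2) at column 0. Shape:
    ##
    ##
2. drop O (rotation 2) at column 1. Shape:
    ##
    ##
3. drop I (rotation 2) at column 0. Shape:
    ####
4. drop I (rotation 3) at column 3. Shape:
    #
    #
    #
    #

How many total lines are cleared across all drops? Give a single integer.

Answer: 1

Derivation:
Drop 1: O rot2 at col 0 lands with bottom-row=0; cleared 0 line(s) (total 0); column heights now [2 2 0 0], max=2
Drop 2: O rot2 at col 1 lands with bottom-row=2; cleared 0 line(s) (total 0); column heights now [2 4 4 0], max=4
Drop 3: I rot2 at col 0 lands with bottom-row=4; cleared 1 line(s) (total 1); column heights now [2 4 4 0], max=4
Drop 4: I rot3 at col 3 lands with bottom-row=0; cleared 0 line(s) (total 1); column heights now [2 4 4 4], max=4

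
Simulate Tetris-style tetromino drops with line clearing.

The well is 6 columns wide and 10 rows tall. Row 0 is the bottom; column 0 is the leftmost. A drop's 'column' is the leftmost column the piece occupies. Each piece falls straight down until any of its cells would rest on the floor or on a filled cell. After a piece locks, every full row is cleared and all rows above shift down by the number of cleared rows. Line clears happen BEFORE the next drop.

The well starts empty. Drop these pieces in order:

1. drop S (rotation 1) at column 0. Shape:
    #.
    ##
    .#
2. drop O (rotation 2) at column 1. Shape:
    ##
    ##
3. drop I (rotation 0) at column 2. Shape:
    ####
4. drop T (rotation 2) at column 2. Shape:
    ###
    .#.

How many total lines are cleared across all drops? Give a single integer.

Answer: 0

Derivation:
Drop 1: S rot1 at col 0 lands with bottom-row=0; cleared 0 line(s) (total 0); column heights now [3 2 0 0 0 0], max=3
Drop 2: O rot2 at col 1 lands with bottom-row=2; cleared 0 line(s) (total 0); column heights now [3 4 4 0 0 0], max=4
Drop 3: I rot0 at col 2 lands with bottom-row=4; cleared 0 line(s) (total 0); column heights now [3 4 5 5 5 5], max=5
Drop 4: T rot2 at col 2 lands with bottom-row=5; cleared 0 line(s) (total 0); column heights now [3 4 7 7 7 5], max=7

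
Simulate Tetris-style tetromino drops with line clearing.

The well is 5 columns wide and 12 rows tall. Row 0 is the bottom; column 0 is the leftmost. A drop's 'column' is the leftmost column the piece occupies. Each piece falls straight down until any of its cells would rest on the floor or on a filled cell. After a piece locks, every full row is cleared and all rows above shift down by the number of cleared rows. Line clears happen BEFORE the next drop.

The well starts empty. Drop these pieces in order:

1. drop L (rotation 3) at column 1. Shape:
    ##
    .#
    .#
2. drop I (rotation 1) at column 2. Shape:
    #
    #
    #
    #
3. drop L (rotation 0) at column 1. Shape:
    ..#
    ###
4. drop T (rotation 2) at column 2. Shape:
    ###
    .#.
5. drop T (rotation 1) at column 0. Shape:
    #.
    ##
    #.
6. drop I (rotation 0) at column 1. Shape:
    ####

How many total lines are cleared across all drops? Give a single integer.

Drop 1: L rot3 at col 1 lands with bottom-row=0; cleared 0 line(s) (total 0); column heights now [0 3 3 0 0], max=3
Drop 2: I rot1 at col 2 lands with bottom-row=3; cleared 0 line(s) (total 0); column heights now [0 3 7 0 0], max=7
Drop 3: L rot0 at col 1 lands with bottom-row=7; cleared 0 line(s) (total 0); column heights now [0 8 8 9 0], max=9
Drop 4: T rot2 at col 2 lands with bottom-row=9; cleared 0 line(s) (total 0); column heights now [0 8 11 11 11], max=11
Drop 5: T rot1 at col 0 lands with bottom-row=7; cleared 0 line(s) (total 0); column heights now [10 9 11 11 11], max=11
Drop 6: I rot0 at col 1 lands with bottom-row=11; cleared 0 line(s) (total 0); column heights now [10 12 12 12 12], max=12

Answer: 0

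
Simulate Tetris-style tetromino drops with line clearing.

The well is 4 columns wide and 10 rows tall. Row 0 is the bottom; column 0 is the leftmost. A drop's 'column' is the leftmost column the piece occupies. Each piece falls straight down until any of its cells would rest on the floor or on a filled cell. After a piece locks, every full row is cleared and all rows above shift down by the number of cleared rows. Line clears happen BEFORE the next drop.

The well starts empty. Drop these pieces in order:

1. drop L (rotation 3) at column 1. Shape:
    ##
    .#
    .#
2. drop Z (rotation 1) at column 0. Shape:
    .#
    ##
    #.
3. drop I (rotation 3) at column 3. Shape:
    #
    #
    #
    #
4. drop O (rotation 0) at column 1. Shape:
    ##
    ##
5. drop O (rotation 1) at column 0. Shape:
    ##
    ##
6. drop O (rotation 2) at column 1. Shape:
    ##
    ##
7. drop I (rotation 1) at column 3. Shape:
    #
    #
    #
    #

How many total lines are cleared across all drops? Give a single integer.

Answer: 1

Derivation:
Drop 1: L rot3 at col 1 lands with bottom-row=0; cleared 0 line(s) (total 0); column heights now [0 3 3 0], max=3
Drop 2: Z rot1 at col 0 lands with bottom-row=2; cleared 0 line(s) (total 0); column heights now [4 5 3 0], max=5
Drop 3: I rot3 at col 3 lands with bottom-row=0; cleared 1 line(s) (total 1); column heights now [3 4 2 3], max=4
Drop 4: O rot0 at col 1 lands with bottom-row=4; cleared 0 line(s) (total 1); column heights now [3 6 6 3], max=6
Drop 5: O rot1 at col 0 lands with bottom-row=6; cleared 0 line(s) (total 1); column heights now [8 8 6 3], max=8
Drop 6: O rot2 at col 1 lands with bottom-row=8; cleared 0 line(s) (total 1); column heights now [8 10 10 3], max=10
Drop 7: I rot1 at col 3 lands with bottom-row=3; cleared 0 line(s) (total 1); column heights now [8 10 10 7], max=10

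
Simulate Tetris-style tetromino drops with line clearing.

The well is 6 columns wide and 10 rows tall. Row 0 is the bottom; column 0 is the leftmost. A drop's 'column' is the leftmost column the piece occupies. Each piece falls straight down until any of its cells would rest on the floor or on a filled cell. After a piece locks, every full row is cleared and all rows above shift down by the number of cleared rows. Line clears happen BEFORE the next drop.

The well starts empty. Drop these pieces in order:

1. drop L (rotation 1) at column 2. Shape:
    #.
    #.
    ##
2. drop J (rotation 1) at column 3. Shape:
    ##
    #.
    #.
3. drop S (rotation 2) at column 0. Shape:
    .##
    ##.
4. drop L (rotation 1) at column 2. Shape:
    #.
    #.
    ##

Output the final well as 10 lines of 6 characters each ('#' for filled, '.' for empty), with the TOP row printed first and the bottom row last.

Drop 1: L rot1 at col 2 lands with bottom-row=0; cleared 0 line(s) (total 0); column heights now [0 0 3 1 0 0], max=3
Drop 2: J rot1 at col 3 lands with bottom-row=1; cleared 0 line(s) (total 0); column heights now [0 0 3 4 4 0], max=4
Drop 3: S rot2 at col 0 lands with bottom-row=2; cleared 0 line(s) (total 0); column heights now [3 4 4 4 4 0], max=4
Drop 4: L rot1 at col 2 lands with bottom-row=4; cleared 0 line(s) (total 0); column heights now [3 4 7 5 4 0], max=7

Answer: ......
......
......
..#...
..#...
..##..
.####.
####..
..##..
..##..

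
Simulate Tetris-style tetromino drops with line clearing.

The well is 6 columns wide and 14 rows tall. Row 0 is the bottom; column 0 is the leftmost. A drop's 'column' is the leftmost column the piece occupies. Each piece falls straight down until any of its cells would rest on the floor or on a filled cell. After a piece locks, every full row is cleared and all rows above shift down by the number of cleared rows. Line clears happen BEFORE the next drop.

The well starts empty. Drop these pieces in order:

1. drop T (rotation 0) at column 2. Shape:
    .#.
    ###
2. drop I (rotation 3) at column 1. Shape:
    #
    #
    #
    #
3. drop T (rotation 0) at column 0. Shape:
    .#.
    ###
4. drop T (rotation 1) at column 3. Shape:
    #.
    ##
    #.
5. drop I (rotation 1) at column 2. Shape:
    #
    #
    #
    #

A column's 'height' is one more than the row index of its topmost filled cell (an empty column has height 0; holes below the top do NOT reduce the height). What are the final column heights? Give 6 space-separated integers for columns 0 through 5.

Answer: 5 6 9 5 4 0

Derivation:
Drop 1: T rot0 at col 2 lands with bottom-row=0; cleared 0 line(s) (total 0); column heights now [0 0 1 2 1 0], max=2
Drop 2: I rot3 at col 1 lands with bottom-row=0; cleared 0 line(s) (total 0); column heights now [0 4 1 2 1 0], max=4
Drop 3: T rot0 at col 0 lands with bottom-row=4; cleared 0 line(s) (total 0); column heights now [5 6 5 2 1 0], max=6
Drop 4: T rot1 at col 3 lands with bottom-row=2; cleared 0 line(s) (total 0); column heights now [5 6 5 5 4 0], max=6
Drop 5: I rot1 at col 2 lands with bottom-row=5; cleared 0 line(s) (total 0); column heights now [5 6 9 5 4 0], max=9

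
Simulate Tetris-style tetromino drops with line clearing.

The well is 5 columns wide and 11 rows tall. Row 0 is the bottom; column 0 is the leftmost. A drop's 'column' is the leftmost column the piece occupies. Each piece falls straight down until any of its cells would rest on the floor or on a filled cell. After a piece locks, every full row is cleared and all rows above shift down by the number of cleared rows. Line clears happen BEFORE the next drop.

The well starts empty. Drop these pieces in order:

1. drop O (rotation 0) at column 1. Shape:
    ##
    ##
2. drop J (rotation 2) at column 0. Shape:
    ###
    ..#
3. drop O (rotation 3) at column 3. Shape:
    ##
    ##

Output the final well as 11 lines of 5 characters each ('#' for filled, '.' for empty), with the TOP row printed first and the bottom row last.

Drop 1: O rot0 at col 1 lands with bottom-row=0; cleared 0 line(s) (total 0); column heights now [0 2 2 0 0], max=2
Drop 2: J rot2 at col 0 lands with bottom-row=2; cleared 0 line(s) (total 0); column heights now [4 4 4 0 0], max=4
Drop 3: O rot3 at col 3 lands with bottom-row=0; cleared 0 line(s) (total 0); column heights now [4 4 4 2 2], max=4

Answer: .....
.....
.....
.....
.....
.....
.....
###..
..#..
.####
.####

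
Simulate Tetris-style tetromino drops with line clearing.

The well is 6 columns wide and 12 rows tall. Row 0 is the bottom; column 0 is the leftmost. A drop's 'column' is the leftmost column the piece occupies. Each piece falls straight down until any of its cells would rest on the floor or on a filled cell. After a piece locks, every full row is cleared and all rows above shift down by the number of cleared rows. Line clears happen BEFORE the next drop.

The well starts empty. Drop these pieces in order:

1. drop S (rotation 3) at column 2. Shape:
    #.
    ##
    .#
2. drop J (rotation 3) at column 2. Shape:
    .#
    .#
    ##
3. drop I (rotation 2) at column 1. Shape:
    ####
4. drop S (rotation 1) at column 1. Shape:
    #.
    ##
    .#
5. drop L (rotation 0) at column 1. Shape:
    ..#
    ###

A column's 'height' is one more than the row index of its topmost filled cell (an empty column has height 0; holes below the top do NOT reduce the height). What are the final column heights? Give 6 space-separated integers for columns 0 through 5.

Drop 1: S rot3 at col 2 lands with bottom-row=0; cleared 0 line(s) (total 0); column heights now [0 0 3 2 0 0], max=3
Drop 2: J rot3 at col 2 lands with bottom-row=3; cleared 0 line(s) (total 0); column heights now [0 0 4 6 0 0], max=6
Drop 3: I rot2 at col 1 lands with bottom-row=6; cleared 0 line(s) (total 0); column heights now [0 7 7 7 7 0], max=7
Drop 4: S rot1 at col 1 lands with bottom-row=7; cleared 0 line(s) (total 0); column heights now [0 10 9 7 7 0], max=10
Drop 5: L rot0 at col 1 lands with bottom-row=10; cleared 0 line(s) (total 0); column heights now [0 11 11 12 7 0], max=12

Answer: 0 11 11 12 7 0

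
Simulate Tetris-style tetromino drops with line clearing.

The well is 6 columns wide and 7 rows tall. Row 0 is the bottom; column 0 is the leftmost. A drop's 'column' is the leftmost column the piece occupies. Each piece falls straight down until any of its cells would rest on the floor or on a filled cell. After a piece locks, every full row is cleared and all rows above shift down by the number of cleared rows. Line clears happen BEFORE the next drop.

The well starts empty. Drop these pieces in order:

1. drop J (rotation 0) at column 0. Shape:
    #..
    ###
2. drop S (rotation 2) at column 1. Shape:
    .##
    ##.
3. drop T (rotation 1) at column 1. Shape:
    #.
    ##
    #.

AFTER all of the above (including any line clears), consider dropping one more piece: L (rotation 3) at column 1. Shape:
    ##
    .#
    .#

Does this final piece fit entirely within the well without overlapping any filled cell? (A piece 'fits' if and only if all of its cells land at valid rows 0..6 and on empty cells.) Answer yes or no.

Answer: yes

Derivation:
Drop 1: J rot0 at col 0 lands with bottom-row=0; cleared 0 line(s) (total 0); column heights now [2 1 1 0 0 0], max=2
Drop 2: S rot2 at col 1 lands with bottom-row=1; cleared 0 line(s) (total 0); column heights now [2 2 3 3 0 0], max=3
Drop 3: T rot1 at col 1 lands with bottom-row=2; cleared 0 line(s) (total 0); column heights now [2 5 4 3 0 0], max=5
Test piece L rot3 at col 1 (width 2): heights before test = [2 5 4 3 0 0]; fits = True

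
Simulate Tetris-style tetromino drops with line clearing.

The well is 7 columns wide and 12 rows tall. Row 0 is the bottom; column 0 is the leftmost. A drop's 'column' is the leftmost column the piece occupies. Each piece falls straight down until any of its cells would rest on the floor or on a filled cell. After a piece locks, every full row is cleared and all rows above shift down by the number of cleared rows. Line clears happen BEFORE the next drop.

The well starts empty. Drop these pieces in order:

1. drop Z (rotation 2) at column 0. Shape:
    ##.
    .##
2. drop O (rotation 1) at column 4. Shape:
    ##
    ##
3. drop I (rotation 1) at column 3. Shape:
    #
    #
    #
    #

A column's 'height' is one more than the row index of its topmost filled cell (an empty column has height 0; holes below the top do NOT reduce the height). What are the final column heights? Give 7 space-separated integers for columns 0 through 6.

Answer: 2 2 1 4 2 2 0

Derivation:
Drop 1: Z rot2 at col 0 lands with bottom-row=0; cleared 0 line(s) (total 0); column heights now [2 2 1 0 0 0 0], max=2
Drop 2: O rot1 at col 4 lands with bottom-row=0; cleared 0 line(s) (total 0); column heights now [2 2 1 0 2 2 0], max=2
Drop 3: I rot1 at col 3 lands with bottom-row=0; cleared 0 line(s) (total 0); column heights now [2 2 1 4 2 2 0], max=4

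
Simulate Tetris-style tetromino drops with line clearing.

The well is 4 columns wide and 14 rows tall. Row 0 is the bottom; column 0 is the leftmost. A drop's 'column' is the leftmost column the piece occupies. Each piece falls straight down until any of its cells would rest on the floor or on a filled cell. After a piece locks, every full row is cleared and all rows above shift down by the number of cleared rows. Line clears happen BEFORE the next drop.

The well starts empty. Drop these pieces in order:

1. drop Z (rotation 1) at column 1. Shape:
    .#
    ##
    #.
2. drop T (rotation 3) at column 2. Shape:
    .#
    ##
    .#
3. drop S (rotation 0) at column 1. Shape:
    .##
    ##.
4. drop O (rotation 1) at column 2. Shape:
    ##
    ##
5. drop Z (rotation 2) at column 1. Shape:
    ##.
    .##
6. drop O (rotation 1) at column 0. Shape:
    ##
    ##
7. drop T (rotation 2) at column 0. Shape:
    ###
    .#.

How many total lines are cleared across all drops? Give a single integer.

Answer: 0

Derivation:
Drop 1: Z rot1 at col 1 lands with bottom-row=0; cleared 0 line(s) (total 0); column heights now [0 2 3 0], max=3
Drop 2: T rot3 at col 2 lands with bottom-row=2; cleared 0 line(s) (total 0); column heights now [0 2 4 5], max=5
Drop 3: S rot0 at col 1 lands with bottom-row=4; cleared 0 line(s) (total 0); column heights now [0 5 6 6], max=6
Drop 4: O rot1 at col 2 lands with bottom-row=6; cleared 0 line(s) (total 0); column heights now [0 5 8 8], max=8
Drop 5: Z rot2 at col 1 lands with bottom-row=8; cleared 0 line(s) (total 0); column heights now [0 10 10 9], max=10
Drop 6: O rot1 at col 0 lands with bottom-row=10; cleared 0 line(s) (total 0); column heights now [12 12 10 9], max=12
Drop 7: T rot2 at col 0 lands with bottom-row=12; cleared 0 line(s) (total 0); column heights now [14 14 14 9], max=14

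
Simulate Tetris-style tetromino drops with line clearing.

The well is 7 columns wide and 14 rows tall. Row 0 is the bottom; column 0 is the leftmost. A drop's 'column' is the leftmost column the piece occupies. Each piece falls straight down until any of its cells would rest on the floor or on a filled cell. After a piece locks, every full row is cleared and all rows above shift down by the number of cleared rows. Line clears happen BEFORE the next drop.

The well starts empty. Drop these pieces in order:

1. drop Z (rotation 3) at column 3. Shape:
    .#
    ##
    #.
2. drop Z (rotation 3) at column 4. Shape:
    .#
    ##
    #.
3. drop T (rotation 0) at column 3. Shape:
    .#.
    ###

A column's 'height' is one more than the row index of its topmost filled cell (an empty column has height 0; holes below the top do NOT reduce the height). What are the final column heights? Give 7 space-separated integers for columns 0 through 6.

Answer: 0 0 0 7 8 7 0

Derivation:
Drop 1: Z rot3 at col 3 lands with bottom-row=0; cleared 0 line(s) (total 0); column heights now [0 0 0 2 3 0 0], max=3
Drop 2: Z rot3 at col 4 lands with bottom-row=3; cleared 0 line(s) (total 0); column heights now [0 0 0 2 5 6 0], max=6
Drop 3: T rot0 at col 3 lands with bottom-row=6; cleared 0 line(s) (total 0); column heights now [0 0 0 7 8 7 0], max=8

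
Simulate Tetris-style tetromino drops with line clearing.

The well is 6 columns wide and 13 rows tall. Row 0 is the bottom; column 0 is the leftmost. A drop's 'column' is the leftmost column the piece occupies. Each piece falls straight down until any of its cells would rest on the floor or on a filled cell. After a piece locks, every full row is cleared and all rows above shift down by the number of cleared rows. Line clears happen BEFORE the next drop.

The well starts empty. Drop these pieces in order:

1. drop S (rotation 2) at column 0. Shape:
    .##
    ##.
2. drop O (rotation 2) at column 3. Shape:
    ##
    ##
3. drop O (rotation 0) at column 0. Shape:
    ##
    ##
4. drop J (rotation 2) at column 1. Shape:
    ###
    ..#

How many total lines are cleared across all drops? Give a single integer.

Drop 1: S rot2 at col 0 lands with bottom-row=0; cleared 0 line(s) (total 0); column heights now [1 2 2 0 0 0], max=2
Drop 2: O rot2 at col 3 lands with bottom-row=0; cleared 0 line(s) (total 0); column heights now [1 2 2 2 2 0], max=2
Drop 3: O rot0 at col 0 lands with bottom-row=2; cleared 0 line(s) (total 0); column heights now [4 4 2 2 2 0], max=4
Drop 4: J rot2 at col 1 lands with bottom-row=3; cleared 0 line(s) (total 0); column heights now [4 5 5 5 2 0], max=5

Answer: 0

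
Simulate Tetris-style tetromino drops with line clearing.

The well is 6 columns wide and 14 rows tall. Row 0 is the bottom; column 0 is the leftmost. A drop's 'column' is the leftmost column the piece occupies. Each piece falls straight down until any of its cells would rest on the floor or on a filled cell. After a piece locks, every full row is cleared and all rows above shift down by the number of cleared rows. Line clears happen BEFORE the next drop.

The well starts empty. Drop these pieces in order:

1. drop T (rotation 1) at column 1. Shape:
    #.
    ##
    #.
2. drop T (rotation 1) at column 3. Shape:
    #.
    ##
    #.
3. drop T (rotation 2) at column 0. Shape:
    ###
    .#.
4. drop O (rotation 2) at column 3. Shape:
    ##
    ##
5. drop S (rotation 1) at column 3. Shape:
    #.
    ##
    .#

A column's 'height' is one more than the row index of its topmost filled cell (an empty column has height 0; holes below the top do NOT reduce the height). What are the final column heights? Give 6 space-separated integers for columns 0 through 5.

Answer: 5 5 5 8 7 0

Derivation:
Drop 1: T rot1 at col 1 lands with bottom-row=0; cleared 0 line(s) (total 0); column heights now [0 3 2 0 0 0], max=3
Drop 2: T rot1 at col 3 lands with bottom-row=0; cleared 0 line(s) (total 0); column heights now [0 3 2 3 2 0], max=3
Drop 3: T rot2 at col 0 lands with bottom-row=3; cleared 0 line(s) (total 0); column heights now [5 5 5 3 2 0], max=5
Drop 4: O rot2 at col 3 lands with bottom-row=3; cleared 0 line(s) (total 0); column heights now [5 5 5 5 5 0], max=5
Drop 5: S rot1 at col 3 lands with bottom-row=5; cleared 0 line(s) (total 0); column heights now [5 5 5 8 7 0], max=8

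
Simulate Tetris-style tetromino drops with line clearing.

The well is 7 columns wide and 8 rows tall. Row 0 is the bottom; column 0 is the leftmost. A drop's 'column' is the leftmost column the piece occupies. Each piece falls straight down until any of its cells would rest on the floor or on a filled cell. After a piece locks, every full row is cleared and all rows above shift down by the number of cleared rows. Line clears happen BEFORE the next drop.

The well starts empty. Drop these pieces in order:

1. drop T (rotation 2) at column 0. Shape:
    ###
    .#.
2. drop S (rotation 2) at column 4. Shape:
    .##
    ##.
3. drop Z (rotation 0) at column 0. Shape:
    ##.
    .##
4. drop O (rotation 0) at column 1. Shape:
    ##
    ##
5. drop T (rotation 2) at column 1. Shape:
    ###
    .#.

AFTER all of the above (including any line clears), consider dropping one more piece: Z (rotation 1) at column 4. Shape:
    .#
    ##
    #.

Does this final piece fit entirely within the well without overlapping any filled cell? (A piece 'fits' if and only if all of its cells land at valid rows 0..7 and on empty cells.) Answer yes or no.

Drop 1: T rot2 at col 0 lands with bottom-row=0; cleared 0 line(s) (total 0); column heights now [2 2 2 0 0 0 0], max=2
Drop 2: S rot2 at col 4 lands with bottom-row=0; cleared 0 line(s) (total 0); column heights now [2 2 2 0 1 2 2], max=2
Drop 3: Z rot0 at col 0 lands with bottom-row=2; cleared 0 line(s) (total 0); column heights now [4 4 3 0 1 2 2], max=4
Drop 4: O rot0 at col 1 lands with bottom-row=4; cleared 0 line(s) (total 0); column heights now [4 6 6 0 1 2 2], max=6
Drop 5: T rot2 at col 1 lands with bottom-row=6; cleared 0 line(s) (total 0); column heights now [4 8 8 8 1 2 2], max=8
Test piece Z rot1 at col 4 (width 2): heights before test = [4 8 8 8 1 2 2]; fits = True

Answer: yes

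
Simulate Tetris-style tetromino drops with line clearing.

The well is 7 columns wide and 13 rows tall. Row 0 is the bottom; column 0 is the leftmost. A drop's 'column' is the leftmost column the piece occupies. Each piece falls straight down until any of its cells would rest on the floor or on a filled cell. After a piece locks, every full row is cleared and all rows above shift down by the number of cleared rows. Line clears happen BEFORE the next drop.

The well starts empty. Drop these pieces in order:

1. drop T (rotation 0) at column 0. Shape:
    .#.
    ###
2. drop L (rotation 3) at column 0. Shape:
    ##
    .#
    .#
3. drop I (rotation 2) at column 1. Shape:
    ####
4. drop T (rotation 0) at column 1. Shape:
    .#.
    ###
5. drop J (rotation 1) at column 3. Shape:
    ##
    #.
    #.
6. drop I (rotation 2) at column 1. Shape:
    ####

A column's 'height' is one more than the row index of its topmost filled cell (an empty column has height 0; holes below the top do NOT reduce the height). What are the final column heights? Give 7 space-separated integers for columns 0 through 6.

Answer: 5 11 11 11 11 0 0

Derivation:
Drop 1: T rot0 at col 0 lands with bottom-row=0; cleared 0 line(s) (total 0); column heights now [1 2 1 0 0 0 0], max=2
Drop 2: L rot3 at col 0 lands with bottom-row=2; cleared 0 line(s) (total 0); column heights now [5 5 1 0 0 0 0], max=5
Drop 3: I rot2 at col 1 lands with bottom-row=5; cleared 0 line(s) (total 0); column heights now [5 6 6 6 6 0 0], max=6
Drop 4: T rot0 at col 1 lands with bottom-row=6; cleared 0 line(s) (total 0); column heights now [5 7 8 7 6 0 0], max=8
Drop 5: J rot1 at col 3 lands with bottom-row=7; cleared 0 line(s) (total 0); column heights now [5 7 8 10 10 0 0], max=10
Drop 6: I rot2 at col 1 lands with bottom-row=10; cleared 0 line(s) (total 0); column heights now [5 11 11 11 11 0 0], max=11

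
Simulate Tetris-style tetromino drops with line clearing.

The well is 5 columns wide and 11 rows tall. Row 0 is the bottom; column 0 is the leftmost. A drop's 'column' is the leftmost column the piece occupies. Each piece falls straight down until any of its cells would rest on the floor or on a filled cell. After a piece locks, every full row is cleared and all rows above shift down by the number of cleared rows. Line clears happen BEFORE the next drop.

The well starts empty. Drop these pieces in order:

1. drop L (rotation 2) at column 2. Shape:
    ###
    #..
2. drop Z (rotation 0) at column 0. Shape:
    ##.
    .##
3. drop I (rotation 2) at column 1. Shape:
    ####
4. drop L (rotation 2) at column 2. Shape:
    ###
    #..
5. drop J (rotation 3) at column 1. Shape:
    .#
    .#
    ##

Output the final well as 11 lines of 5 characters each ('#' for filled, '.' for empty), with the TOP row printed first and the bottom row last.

Drop 1: L rot2 at col 2 lands with bottom-row=0; cleared 0 line(s) (total 0); column heights now [0 0 2 2 2], max=2
Drop 2: Z rot0 at col 0 lands with bottom-row=2; cleared 0 line(s) (total 0); column heights now [4 4 3 2 2], max=4
Drop 3: I rot2 at col 1 lands with bottom-row=4; cleared 0 line(s) (total 0); column heights now [4 5 5 5 5], max=5
Drop 4: L rot2 at col 2 lands with bottom-row=5; cleared 0 line(s) (total 0); column heights now [4 5 7 7 7], max=7
Drop 5: J rot3 at col 1 lands with bottom-row=7; cleared 0 line(s) (total 0); column heights now [4 8 10 7 7], max=10

Answer: .....
..#..
..#..
.##..
..###
..#..
.####
##...
.##..
..###
..#..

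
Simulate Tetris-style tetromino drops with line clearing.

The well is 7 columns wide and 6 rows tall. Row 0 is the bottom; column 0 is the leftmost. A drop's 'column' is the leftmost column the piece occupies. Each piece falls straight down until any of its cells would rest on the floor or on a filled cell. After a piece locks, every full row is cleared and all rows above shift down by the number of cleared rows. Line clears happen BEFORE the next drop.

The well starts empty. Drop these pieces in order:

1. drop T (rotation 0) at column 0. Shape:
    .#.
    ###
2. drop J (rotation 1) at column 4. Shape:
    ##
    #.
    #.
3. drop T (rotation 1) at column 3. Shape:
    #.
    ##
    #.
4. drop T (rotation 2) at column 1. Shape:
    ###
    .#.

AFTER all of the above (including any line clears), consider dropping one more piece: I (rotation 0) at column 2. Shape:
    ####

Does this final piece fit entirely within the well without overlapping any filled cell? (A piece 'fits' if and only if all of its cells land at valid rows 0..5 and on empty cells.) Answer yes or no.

Answer: no

Derivation:
Drop 1: T rot0 at col 0 lands with bottom-row=0; cleared 0 line(s) (total 0); column heights now [1 2 1 0 0 0 0], max=2
Drop 2: J rot1 at col 4 lands with bottom-row=0; cleared 0 line(s) (total 0); column heights now [1 2 1 0 3 3 0], max=3
Drop 3: T rot1 at col 3 lands with bottom-row=2; cleared 0 line(s) (total 0); column heights now [1 2 1 5 4 3 0], max=5
Drop 4: T rot2 at col 1 lands with bottom-row=4; cleared 0 line(s) (total 0); column heights now [1 6 6 6 4 3 0], max=6
Test piece I rot0 at col 2 (width 4): heights before test = [1 6 6 6 4 3 0]; fits = False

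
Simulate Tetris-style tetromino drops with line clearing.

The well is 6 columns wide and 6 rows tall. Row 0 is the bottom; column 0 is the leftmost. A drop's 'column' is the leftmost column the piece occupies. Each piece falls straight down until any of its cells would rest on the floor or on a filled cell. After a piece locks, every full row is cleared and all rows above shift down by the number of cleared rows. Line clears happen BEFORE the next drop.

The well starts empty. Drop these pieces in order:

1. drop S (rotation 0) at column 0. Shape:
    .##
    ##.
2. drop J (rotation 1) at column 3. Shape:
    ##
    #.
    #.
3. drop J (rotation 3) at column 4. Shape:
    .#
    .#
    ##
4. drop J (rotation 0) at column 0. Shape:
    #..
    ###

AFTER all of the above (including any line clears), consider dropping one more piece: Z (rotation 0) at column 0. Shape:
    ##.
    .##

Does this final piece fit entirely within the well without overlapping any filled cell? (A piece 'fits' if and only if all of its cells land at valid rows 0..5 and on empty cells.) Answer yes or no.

Drop 1: S rot0 at col 0 lands with bottom-row=0; cleared 0 line(s) (total 0); column heights now [1 2 2 0 0 0], max=2
Drop 2: J rot1 at col 3 lands with bottom-row=0; cleared 0 line(s) (total 0); column heights now [1 2 2 3 3 0], max=3
Drop 3: J rot3 at col 4 lands with bottom-row=3; cleared 0 line(s) (total 0); column heights now [1 2 2 3 4 6], max=6
Drop 4: J rot0 at col 0 lands with bottom-row=2; cleared 0 line(s) (total 0); column heights now [4 3 3 3 4 6], max=6
Test piece Z rot0 at col 0 (width 3): heights before test = [4 3 3 3 4 6]; fits = True

Answer: yes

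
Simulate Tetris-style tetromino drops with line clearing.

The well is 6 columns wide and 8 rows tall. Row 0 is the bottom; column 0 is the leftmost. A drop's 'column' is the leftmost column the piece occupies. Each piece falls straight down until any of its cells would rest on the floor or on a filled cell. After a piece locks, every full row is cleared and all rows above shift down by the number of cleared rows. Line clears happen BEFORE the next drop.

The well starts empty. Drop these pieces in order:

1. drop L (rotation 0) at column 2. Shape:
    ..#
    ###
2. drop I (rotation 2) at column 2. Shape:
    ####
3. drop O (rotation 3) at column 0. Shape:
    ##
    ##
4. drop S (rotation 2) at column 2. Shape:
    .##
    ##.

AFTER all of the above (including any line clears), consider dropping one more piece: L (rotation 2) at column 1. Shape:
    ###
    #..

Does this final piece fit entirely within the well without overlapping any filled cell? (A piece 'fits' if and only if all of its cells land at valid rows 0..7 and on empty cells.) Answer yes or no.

Drop 1: L rot0 at col 2 lands with bottom-row=0; cleared 0 line(s) (total 0); column heights now [0 0 1 1 2 0], max=2
Drop 2: I rot2 at col 2 lands with bottom-row=2; cleared 0 line(s) (total 0); column heights now [0 0 3 3 3 3], max=3
Drop 3: O rot3 at col 0 lands with bottom-row=0; cleared 0 line(s) (total 0); column heights now [2 2 3 3 3 3], max=3
Drop 4: S rot2 at col 2 lands with bottom-row=3; cleared 0 line(s) (total 0); column heights now [2 2 4 5 5 3], max=5
Test piece L rot2 at col 1 (width 3): heights before test = [2 2 4 5 5 3]; fits = True

Answer: yes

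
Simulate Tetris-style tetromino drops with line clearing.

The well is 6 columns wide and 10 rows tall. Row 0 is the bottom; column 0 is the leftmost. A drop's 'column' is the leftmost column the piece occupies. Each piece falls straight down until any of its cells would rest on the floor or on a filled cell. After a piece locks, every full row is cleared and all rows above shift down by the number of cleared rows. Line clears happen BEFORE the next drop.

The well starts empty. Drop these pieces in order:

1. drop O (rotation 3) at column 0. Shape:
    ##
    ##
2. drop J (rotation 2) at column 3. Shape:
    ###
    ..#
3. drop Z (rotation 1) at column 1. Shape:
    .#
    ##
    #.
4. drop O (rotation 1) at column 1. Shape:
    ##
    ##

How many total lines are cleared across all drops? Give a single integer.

Drop 1: O rot3 at col 0 lands with bottom-row=0; cleared 0 line(s) (total 0); column heights now [2 2 0 0 0 0], max=2
Drop 2: J rot2 at col 3 lands with bottom-row=0; cleared 0 line(s) (total 0); column heights now [2 2 0 2 2 2], max=2
Drop 3: Z rot1 at col 1 lands with bottom-row=2; cleared 0 line(s) (total 0); column heights now [2 4 5 2 2 2], max=5
Drop 4: O rot1 at col 1 lands with bottom-row=5; cleared 0 line(s) (total 0); column heights now [2 7 7 2 2 2], max=7

Answer: 0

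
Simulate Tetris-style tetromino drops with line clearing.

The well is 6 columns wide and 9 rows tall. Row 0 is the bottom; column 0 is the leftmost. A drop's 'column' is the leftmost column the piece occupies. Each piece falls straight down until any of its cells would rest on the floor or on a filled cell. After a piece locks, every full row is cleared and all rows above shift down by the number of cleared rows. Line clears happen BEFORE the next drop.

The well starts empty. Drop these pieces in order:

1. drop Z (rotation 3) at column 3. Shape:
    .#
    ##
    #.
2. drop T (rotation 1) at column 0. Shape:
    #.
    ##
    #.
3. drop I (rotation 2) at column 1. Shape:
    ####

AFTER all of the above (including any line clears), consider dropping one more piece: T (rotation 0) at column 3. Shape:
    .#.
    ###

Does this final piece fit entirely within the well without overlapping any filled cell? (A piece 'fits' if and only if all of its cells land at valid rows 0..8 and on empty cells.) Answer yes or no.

Drop 1: Z rot3 at col 3 lands with bottom-row=0; cleared 0 line(s) (total 0); column heights now [0 0 0 2 3 0], max=3
Drop 2: T rot1 at col 0 lands with bottom-row=0; cleared 0 line(s) (total 0); column heights now [3 2 0 2 3 0], max=3
Drop 3: I rot2 at col 1 lands with bottom-row=3; cleared 0 line(s) (total 0); column heights now [3 4 4 4 4 0], max=4
Test piece T rot0 at col 3 (width 3): heights before test = [3 4 4 4 4 0]; fits = True

Answer: yes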